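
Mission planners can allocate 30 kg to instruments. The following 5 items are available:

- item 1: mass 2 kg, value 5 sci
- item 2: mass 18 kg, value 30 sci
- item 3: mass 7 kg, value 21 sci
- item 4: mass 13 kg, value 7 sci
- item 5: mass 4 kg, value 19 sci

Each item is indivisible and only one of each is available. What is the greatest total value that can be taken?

70 sci

This is a 0/1 knapsack; check combinations near the capacity.
- item 2+item 3+item 5: mass 18+7+4=29, value 30+21+19=70
- item 1+item 2+item 3: mass 2+18+7=27, value 5+30+21=56
- item 1+item 2+item 5: mass 2+18+4=24, value 5+30+19=54
- item 1+item 3+item 4+item 5: mass 2+7+13+4=26, value 5+21+7+19=52
Best: 70 sci.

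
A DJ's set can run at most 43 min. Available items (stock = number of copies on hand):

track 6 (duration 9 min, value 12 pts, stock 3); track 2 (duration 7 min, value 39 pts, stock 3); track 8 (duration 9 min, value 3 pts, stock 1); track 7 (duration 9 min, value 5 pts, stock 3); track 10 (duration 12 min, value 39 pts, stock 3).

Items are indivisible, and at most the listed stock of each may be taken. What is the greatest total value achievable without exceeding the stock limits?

Best selections within duration 43 and stock limits:
- 1×track 6 + 3×track 2 + 1×track 10: duration 42, value 168
- 3×track 2 + 1×track 7 + 1×track 10: duration 42, value 161
Best: 168 pts.

168 pts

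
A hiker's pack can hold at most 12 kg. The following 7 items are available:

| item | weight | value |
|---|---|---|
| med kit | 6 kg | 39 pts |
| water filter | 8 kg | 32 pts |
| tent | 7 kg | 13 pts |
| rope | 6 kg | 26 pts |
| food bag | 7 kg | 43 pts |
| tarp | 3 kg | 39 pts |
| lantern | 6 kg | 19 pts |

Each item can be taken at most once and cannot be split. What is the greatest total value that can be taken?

Check high-value combinations within 12 kg:
- food bag+tarp: weight 7+3=10, value 43+39=82
- med kit+tarp: weight 6+3=9, value 39+39=78
- water filter+tarp: weight 8+3=11, value 32+39=71
- rope+tarp: weight 6+3=9, value 26+39=65
- med kit+rope: weight 6+6=12, value 39+26=65
Best: 82 pts.

82 pts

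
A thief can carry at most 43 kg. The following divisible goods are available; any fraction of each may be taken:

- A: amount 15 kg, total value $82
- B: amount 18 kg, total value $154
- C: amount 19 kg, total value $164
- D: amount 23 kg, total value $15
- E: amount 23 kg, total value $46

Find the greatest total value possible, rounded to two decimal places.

Take in order of value per unit:
- C (164/19 per unit): all 19 → value 164, running total 164.00
- B (154/18 per unit): all 18 → value 154, running total 318.00
- A (82/15 per unit): 6 of 15 → value 6×82/15 = 32.8000, running total 350.80
Total 350.80.

350.80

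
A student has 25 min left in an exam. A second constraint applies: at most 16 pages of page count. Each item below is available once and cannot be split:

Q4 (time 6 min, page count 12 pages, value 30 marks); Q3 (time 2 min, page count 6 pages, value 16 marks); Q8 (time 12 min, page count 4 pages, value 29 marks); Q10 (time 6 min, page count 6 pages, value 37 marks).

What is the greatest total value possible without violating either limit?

82 marks

Feasible sets respecting both limits:
- Q3+Q8+Q10: time 20, page count 16, value 82
- Q8+Q10: time 18, page count 10, value 66
- Q4+Q8: time 18, page count 16, value 59
- Q3+Q10: time 8, page count 12, value 53
Best: 82 marks.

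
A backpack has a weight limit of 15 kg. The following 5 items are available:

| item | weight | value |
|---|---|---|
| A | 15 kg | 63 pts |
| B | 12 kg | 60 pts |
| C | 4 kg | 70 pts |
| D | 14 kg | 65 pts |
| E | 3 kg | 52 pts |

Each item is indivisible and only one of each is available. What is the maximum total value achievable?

This is a 0/1 knapsack; check combinations near the capacity.
- C+E: weight 4+3=7, value 70+52=122
- B+E: weight 12+3=15, value 60+52=112
- C: weight 4, value 70
- D: weight 14, value 65
- A: weight 15, value 63
Best: 122 pts.

122 pts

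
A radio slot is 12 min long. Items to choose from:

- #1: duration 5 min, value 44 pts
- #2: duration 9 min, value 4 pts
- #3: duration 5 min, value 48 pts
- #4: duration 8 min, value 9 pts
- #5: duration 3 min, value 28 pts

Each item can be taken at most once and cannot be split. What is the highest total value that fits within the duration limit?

Check high-value combinations within 12 min:
- #1+#3: duration 5+5=10, value 44+48=92
- #3+#5: duration 5+3=8, value 48+28=76
- #1+#5: duration 5+3=8, value 44+28=72
Best: 92 pts.

92 pts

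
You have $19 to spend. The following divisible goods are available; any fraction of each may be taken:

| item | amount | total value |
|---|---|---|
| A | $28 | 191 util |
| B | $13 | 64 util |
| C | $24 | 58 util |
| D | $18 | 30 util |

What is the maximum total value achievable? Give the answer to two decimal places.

Take in order of value per unit:
- A (191/28 per unit): 19 of 28 → value 19×191/28 = 129.6071, running total 129.61
Total 129.61.

129.61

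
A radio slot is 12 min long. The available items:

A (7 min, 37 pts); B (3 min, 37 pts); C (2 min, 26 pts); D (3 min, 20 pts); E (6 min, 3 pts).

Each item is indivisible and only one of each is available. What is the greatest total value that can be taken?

100 pts

Check high-value combinations within 12 min:
- A+B+C: duration 7+3+2=12, value 37+37+26=100
- B+C+D: duration 3+2+3=8, value 37+26+20=83
- A+C+D: duration 7+2+3=12, value 37+26+20=83
- A+B: duration 7+3=10, value 37+37=74
Best: 100 pts.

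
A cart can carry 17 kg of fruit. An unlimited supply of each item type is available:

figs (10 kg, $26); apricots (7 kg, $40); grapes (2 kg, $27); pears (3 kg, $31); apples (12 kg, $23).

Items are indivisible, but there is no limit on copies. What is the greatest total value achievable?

$220

Best value-per-unit is grapes at 27/2; filling with it alone gives 8×27 = 216.
Optimal mix: 7×grapes + 1×pears → weight 17, value 220.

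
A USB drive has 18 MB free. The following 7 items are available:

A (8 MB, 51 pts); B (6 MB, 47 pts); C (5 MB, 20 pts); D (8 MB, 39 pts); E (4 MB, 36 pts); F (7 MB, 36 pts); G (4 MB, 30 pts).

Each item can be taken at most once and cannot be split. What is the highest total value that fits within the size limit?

Check high-value combinations within 18 MB:
- A+B+E: size 8+6+4=18, value 51+47+36=134
- A+B+G: size 8+6+4=18, value 51+47+30=128
- B+D+E: size 6+8+4=18, value 47+39+36=122
Best: 134 pts.

134 pts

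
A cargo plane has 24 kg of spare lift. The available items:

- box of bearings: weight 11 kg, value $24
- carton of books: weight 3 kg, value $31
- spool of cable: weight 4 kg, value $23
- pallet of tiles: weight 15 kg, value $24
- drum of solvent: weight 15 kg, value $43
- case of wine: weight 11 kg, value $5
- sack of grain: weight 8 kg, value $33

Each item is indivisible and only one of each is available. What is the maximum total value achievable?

Check high-value combinations within 24 kg:
- carton of books+spool of cable+drum of solvent: weight 3+4+15=22, value 31+23+43=97
- box of bearings+carton of books+sack of grain: weight 11+3+8=22, value 24+31+33=88
- carton of books+spool of cable+sack of grain: weight 3+4+8=15, value 31+23+33=87
Best: $97.

$97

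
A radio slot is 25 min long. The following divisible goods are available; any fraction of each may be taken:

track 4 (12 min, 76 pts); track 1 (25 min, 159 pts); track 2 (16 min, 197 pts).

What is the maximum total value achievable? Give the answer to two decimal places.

254.24

Take in order of value per unit:
- track 2 (197/16 per unit): all 16 → value 197, running total 197.00
- track 1 (159/25 per unit): 9 of 25 → value 9×159/25 = 57.2400, running total 254.24
Total 254.24.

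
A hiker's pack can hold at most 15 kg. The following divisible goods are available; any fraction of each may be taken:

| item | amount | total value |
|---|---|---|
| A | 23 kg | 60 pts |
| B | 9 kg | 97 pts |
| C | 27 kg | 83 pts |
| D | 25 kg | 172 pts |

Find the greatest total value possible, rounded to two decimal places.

138.28

Take in order of value per unit:
- B (97/9 per unit): all 9 → value 97, running total 97.00
- D (172/25 per unit): 6 of 25 → value 6×172/25 = 41.2800, running total 138.28
Total 138.28.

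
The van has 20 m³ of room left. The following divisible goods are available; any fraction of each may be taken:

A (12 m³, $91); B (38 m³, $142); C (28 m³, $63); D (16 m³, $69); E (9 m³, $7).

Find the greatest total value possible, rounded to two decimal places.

Take in order of value per unit:
- A (91/12 per unit): all 12 → value 91, running total 91.00
- D (69/16 per unit): 8 of 16 → value 8×69/16 = 34.5000, running total 125.50
Total 125.50.

125.50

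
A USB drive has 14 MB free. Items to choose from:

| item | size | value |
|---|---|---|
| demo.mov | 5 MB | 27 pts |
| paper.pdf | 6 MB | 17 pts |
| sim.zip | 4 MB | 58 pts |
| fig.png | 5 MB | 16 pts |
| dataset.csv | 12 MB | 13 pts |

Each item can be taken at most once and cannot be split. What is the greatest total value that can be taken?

Check high-value combinations within 14 MB:
- demo.mov+sim.zip+fig.png: size 5+4+5=14, value 27+58+16=101
- demo.mov+sim.zip: size 5+4=9, value 27+58=85
- paper.pdf+sim.zip: size 6+4=10, value 17+58=75
- sim.zip+fig.png: size 4+5=9, value 58+16=74
- sim.zip: size 4, value 58
Best: 101 pts.

101 pts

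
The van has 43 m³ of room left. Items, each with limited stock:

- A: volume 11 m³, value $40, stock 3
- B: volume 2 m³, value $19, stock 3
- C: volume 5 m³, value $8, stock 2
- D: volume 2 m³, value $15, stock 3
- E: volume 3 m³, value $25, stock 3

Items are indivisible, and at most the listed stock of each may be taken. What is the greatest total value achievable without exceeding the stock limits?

$257

Best selections within volume 43 and stock limits:
- 2×A + 3×B + 3×D + 3×E: volume 43, value 257
- 2×A + 3×B + 2×D + 3×E: volume 41, value 242
- 2×A + 2×B + 3×D + 3×E: volume 41, value 238
- 1×A + 3×B + 2×C + 3×D + 3×E: volume 42, value 233
Best: $257.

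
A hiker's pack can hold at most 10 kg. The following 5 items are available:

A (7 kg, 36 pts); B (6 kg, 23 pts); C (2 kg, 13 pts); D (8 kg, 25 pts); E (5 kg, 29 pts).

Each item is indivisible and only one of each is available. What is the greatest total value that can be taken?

49 pts

Check high-value combinations within 10 kg:
- A+C: weight 7+2=9, value 36+13=49
- C+E: weight 2+5=7, value 13+29=42
- C+D: weight 2+8=10, value 13+25=38
- A: weight 7, value 36
- B+C: weight 6+2=8, value 23+13=36
Best: 49 pts.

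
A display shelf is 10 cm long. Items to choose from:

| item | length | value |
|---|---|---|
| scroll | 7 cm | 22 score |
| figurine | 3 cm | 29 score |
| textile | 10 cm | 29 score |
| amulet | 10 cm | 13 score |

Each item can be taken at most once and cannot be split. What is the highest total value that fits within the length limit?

Check high-value combinations within 10 cm:
- scroll+figurine: length 7+3=10, value 22+29=51
- figurine: length 3, value 29
- textile: length 10, value 29
- scroll: length 7, value 22
- amulet: length 10, value 13
Best: 51 score.

51 score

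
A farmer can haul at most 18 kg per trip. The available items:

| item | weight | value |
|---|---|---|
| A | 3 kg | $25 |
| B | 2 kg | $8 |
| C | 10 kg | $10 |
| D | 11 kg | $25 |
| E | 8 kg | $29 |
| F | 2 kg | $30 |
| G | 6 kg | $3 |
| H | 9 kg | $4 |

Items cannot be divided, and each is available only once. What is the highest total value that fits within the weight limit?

$92

Check high-value combinations within 18 kg:
- A+B+E+F: weight 3+2+8+2=15, value 25+8+29+30=92
- A+B+D+F: weight 3+2+11+2=18, value 25+8+25+30=88
- A+E+F: weight 3+8+2=13, value 25+29+30=84
- A+D+F: weight 3+11+2=16, value 25+25+30=80
- A+B+C+F: weight 3+2+10+2=17, value 25+8+10+30=73
Best: $92.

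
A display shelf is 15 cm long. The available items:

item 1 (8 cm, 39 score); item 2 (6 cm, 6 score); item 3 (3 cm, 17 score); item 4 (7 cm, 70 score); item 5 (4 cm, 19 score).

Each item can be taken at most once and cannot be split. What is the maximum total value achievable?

109 score

Check high-value combinations within 15 cm:
- item 1+item 4: length 8+7=15, value 39+70=109
- item 3+item 4+item 5: length 3+7+4=14, value 17+70+19=106
- item 4+item 5: length 7+4=11, value 70+19=89
- item 3+item 4: length 3+7=10, value 17+70=87
Best: 109 score.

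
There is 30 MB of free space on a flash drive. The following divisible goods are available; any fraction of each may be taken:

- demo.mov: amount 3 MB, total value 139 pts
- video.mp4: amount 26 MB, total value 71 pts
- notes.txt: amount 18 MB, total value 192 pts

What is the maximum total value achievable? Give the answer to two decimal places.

Take in order of value per unit:
- demo.mov (139/3 per unit): all 3 → value 139, running total 139.00
- notes.txt (192/18 per unit): all 18 → value 192, running total 331.00
- video.mp4 (71/26 per unit): 9 of 26 → value 9×71/26 = 24.5769, running total 355.58
Total 355.58.

355.58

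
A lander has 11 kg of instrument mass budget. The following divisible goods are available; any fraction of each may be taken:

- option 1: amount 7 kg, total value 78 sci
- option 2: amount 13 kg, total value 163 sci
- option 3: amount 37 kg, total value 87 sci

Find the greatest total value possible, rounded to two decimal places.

Take in order of value per unit:
- option 2 (163/13 per unit): 11 of 13 → value 11×163/13 = 137.9231, running total 137.92
Total 137.92.

137.92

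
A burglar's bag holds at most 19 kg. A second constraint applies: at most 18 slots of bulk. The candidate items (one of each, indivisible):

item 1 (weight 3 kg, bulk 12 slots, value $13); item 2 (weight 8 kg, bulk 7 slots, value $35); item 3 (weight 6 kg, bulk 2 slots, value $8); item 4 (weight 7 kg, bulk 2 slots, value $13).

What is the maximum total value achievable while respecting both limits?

Feasible sets respecting both limits:
- item 2+item 4: weight 15, bulk 9, value 48
- item 2+item 3: weight 14, bulk 9, value 43
- item 2: weight 8, bulk 7, value 35
- item 1+item 3+item 4: weight 16, bulk 16, value 34
Best: $48.

$48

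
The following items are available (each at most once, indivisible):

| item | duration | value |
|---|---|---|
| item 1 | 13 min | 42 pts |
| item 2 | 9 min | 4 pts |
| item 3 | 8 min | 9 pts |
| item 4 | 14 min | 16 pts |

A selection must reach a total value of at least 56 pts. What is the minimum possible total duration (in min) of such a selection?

Subsets with value ≥ 56, sorted by total duration:
- item 1+item 4: duration 27, value 58
- item 1+item 3+item 4: duration 35, value 67
Minimum duration: 27 min.

27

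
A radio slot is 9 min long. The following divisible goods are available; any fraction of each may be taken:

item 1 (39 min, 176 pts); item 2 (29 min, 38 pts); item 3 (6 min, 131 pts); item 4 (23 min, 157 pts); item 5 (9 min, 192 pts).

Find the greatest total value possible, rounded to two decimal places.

195.00

Take in order of value per unit:
- item 3 (131/6 per unit): all 6 → value 131, running total 131.00
- item 5 (192/9 per unit): 3 of 9 → value 3×192/9 = 64.0000, running total 195.00
Total 195.00.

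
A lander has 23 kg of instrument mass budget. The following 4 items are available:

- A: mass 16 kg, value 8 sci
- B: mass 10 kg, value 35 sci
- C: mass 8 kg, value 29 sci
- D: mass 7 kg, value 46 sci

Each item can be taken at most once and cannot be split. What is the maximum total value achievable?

Check high-value combinations within 23 kg:
- B+D: mass 10+7=17, value 35+46=81
- C+D: mass 8+7=15, value 29+46=75
- B+C: mass 10+8=18, value 35+29=64
- A+D: mass 16+7=23, value 8+46=54
- D: mass 7, value 46
Best: 81 sci.

81 sci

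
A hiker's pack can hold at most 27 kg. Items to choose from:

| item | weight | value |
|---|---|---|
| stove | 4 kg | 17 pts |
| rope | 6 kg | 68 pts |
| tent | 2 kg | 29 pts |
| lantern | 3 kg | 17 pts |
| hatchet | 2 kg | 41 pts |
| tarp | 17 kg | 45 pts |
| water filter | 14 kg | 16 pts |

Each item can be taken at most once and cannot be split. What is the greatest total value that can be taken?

183 pts

This is a 0/1 knapsack; check combinations near the capacity.
- rope+tent+hatchet+tarp: weight 6+2+2+17=27, value 68+29+41+45=183
- stove+rope+tent+lantern+hatchet: weight 4+6+2+3+2=17, value 17+68+29+17+41=172
- rope+tent+lantern+hatchet+water filter: weight 6+2+3+2+14=27, value 68+29+17+41+16=171
- rope+tent+lantern+hatchet: weight 6+2+3+2=13, value 68+29+17+41=155
Best: 183 pts.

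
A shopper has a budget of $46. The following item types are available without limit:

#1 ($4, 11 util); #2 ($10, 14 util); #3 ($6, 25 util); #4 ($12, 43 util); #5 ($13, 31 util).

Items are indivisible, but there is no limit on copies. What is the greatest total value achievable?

186 util

Best value-per-unit is #3 at 25/6; filling with it alone gives 7×25 = 175.
Optimal mix: 1×#1 + 7×#3 → cost 46, value 186.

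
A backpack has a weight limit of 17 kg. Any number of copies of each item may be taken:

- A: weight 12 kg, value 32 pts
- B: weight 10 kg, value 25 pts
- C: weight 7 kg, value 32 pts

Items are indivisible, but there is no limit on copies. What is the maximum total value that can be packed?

Best value-per-unit is C at 32/7, and filling with it alone uses weight 2×7=14. No mix of the others beats 2×32 = 64.

64 pts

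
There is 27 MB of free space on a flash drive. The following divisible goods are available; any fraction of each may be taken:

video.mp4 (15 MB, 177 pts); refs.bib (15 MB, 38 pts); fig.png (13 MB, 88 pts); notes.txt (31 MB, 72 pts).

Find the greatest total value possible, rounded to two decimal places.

Take in order of value per unit:
- video.mp4 (177/15 per unit): all 15 → value 177, running total 177.00
- fig.png (88/13 per unit): 12 of 13 → value 12×88/13 = 81.2308, running total 258.23
Total 258.23.

258.23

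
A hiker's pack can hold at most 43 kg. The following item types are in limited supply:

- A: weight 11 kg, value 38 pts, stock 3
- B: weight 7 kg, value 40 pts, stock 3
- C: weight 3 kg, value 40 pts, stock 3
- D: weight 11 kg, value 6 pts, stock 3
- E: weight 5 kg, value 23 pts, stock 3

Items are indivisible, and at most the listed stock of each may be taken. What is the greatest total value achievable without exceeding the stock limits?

Top feasible selections:
- 3×B + 3×C + 2×E: weight 40, value 286
- 1×A + 3×B + 3×C: weight 41, value 278
- 2×B + 3×C + 3×E: weight 38, value 269
Best: 286 pts.

286 pts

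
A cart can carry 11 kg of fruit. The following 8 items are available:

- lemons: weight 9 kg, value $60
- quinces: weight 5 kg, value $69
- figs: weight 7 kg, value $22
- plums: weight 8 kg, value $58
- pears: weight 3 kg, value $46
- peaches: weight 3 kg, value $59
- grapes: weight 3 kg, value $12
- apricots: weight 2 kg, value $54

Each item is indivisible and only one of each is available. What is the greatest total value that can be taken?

$182

Check high-value combinations within 11 kg:
- quinces+peaches+apricots: weight 5+3+2=10, value 69+59+54=182
- quinces+pears+peaches: weight 5+3+3=11, value 69+46+59=174
- pears+peaches+grapes+apricots: weight 3+3+3+2=11, value 46+59+12+54=171
- quinces+pears+apricots: weight 5+3+2=10, value 69+46+54=169
Best: $182.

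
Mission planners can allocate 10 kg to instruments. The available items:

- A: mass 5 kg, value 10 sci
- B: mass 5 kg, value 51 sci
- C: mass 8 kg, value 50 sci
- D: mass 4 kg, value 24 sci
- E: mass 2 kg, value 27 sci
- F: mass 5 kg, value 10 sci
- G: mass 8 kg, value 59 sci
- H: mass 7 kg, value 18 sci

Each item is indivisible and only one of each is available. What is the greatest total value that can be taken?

86 sci

Check high-value combinations within 10 kg:
- E+G: mass 2+8=10, value 27+59=86
- B+E: mass 5+2=7, value 51+27=78
- C+E: mass 8+2=10, value 50+27=77
- B+D: mass 5+4=9, value 51+24=75
- A+B: mass 5+5=10, value 10+51=61
Best: 86 sci.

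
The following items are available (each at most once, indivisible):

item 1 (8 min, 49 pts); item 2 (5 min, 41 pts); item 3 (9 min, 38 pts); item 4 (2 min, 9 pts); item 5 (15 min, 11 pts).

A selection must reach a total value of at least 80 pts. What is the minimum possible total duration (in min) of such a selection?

13

Subsets with value ≥ 80, sorted by total duration:
- item 1+item 2: duration 13, value 90
- item 1+item 2+item 4: duration 15, value 99
- item 2+item 3+item 4: duration 16, value 88
- item 1+item 3: duration 17, value 87
Minimum duration: 13 min.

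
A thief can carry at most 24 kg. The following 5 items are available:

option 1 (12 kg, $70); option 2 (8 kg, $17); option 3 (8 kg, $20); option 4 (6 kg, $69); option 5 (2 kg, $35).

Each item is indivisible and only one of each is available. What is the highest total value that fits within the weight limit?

$174

Check high-value combinations within 24 kg:
- option 1+option 4+option 5: weight 12+6+2=20, value 70+69+35=174
- option 2+option 3+option 4+option 5: weight 8+8+6+2=24, value 17+20+69+35=141
- option 1+option 4: weight 12+6=18, value 70+69=139
Best: $174.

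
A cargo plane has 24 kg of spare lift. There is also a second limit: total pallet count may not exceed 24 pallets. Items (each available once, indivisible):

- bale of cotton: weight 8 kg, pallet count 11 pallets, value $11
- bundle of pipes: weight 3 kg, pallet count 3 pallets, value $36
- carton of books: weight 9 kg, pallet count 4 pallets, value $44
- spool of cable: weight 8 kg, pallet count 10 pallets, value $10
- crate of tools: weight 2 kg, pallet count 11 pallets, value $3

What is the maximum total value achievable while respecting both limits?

$91

Feasible sets respecting both limits:
- bale of cotton+bundle of pipes+carton of books: weight 20, pallet count 18, value 91
- bundle of pipes+carton of books+spool of cable: weight 20, pallet count 17, value 90
- bundle of pipes+carton of books+crate of tools: weight 14, pallet count 18, value 83
Best: $91.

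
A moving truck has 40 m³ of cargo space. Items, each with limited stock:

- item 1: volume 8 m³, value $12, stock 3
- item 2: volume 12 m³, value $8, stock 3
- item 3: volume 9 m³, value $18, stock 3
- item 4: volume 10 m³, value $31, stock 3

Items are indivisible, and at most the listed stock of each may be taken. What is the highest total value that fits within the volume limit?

Best selections within volume 40 and stock limits:
- 1×item 3 + 3×item 4: volume 39, value 111
- 1×item 1 + 3×item 4: volume 38, value 105
- 2×item 3 + 2×item 4: volume 38, value 98
- 3×item 4: volume 30, value 93
Best: $111.

$111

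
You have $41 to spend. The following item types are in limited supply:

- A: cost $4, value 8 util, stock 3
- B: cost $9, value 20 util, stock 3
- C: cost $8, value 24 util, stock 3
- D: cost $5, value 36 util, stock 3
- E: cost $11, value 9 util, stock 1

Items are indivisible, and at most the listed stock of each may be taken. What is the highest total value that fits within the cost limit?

Top feasible selections:
- 3×C + 3×D: cost 39, value 180
- 1×B + 2×C + 3×D: cost 40, value 176
Best: 180 util.

180 util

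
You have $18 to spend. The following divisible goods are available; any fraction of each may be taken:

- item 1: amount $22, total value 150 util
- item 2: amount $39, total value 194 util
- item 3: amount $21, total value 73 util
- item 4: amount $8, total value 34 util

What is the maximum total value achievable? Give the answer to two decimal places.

Take in order of value per unit:
- item 1 (150/22 per unit): 18 of 22 → value 18×150/22 = 122.7273, running total 122.73
Total 122.73.

122.73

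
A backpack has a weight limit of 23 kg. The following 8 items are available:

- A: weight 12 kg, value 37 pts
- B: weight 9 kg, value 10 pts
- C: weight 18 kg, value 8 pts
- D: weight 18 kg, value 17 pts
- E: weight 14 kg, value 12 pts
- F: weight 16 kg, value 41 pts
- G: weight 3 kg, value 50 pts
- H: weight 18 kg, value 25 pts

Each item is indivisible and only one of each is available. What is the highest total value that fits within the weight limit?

This is a 0/1 knapsack; check combinations near the capacity.
- F+G: weight 16+3=19, value 41+50=91
- A+G: weight 12+3=15, value 37+50=87
- G+H: weight 3+18=21, value 50+25=75
Best: 91 pts.

91 pts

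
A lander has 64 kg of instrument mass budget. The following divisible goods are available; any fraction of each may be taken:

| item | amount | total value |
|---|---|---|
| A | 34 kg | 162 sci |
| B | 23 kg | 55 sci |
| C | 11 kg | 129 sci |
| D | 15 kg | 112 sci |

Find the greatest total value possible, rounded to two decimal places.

Take in order of value per unit:
- C (129/11 per unit): all 11 → value 129, running total 129.00
- D (112/15 per unit): all 15 → value 112, running total 241.00
- A (162/34 per unit): all 34 → value 162, running total 403.00
- B (55/23 per unit): 4 of 23 → value 4×55/23 = 9.5652, running total 412.57
Total 412.57.

412.57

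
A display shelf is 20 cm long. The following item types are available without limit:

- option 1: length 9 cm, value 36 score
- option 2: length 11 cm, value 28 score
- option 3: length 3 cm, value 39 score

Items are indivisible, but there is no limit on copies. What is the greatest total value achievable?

234 score

Best value-per-unit is option 3 at 39/3, and filling with it alone uses length 6×3=18. No mix of the others beats 6×39 = 234.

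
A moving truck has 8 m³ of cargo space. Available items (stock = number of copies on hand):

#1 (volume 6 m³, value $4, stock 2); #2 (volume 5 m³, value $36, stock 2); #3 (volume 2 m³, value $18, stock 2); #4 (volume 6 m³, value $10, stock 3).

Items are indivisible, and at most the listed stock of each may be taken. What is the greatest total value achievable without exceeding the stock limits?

$54

Top feasible selections:
- 1×#2 + 1×#3: volume 7, value 54
- 2×#3: volume 4, value 36
- 1×#2: volume 5, value 36
Best: $54.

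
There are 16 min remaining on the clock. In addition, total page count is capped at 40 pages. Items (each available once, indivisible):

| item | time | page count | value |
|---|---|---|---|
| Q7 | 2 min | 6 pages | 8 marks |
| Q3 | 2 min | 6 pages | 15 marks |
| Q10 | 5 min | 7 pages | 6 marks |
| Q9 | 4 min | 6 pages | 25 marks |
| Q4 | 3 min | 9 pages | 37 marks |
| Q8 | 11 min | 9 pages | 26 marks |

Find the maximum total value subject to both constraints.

Feasible sets respecting both limits:
- Q7+Q3+Q10+Q9+Q4: time 16, page count 34, value 91
- Q7+Q3+Q9+Q4: time 11, page count 27, value 85
- Q3+Q10+Q9+Q4: time 14, page count 28, value 83
- Q3+Q4+Q8: time 16, page count 24, value 78
Best: 91 marks.

91 marks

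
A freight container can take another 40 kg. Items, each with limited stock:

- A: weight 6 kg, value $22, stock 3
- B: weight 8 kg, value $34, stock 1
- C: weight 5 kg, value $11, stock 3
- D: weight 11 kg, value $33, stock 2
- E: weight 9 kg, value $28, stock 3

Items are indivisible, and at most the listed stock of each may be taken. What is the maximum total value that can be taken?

$139

Best selections within weight 40 and stock limits:
- 2×A + 1×B + 1×D + 1×E: weight 40, value 139
- 3×A + 1×B + 1×C + 1×E: weight 40, value 139
- 2×A + 1×B + 2×E: weight 38, value 134
Best: $139.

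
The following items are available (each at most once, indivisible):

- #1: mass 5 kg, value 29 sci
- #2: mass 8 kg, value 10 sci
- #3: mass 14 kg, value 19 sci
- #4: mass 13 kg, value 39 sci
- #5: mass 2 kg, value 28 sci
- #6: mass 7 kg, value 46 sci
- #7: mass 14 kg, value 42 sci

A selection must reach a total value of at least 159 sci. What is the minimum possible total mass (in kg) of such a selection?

Subsets with value ≥ 159, sorted by total mass:
- #1+#4+#5+#6+#7: mass 41, value 184
- #1+#3+#4+#5+#6: mass 41, value 161
Minimum mass: 41 kg.

41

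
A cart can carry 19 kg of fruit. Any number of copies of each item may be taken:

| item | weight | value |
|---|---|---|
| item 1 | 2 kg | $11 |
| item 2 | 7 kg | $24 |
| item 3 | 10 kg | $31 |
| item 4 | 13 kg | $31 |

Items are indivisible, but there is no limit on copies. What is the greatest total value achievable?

Best value-per-unit is item 1 at 11/2, and filling with it alone uses weight 9×2=18. No mix of the others beats 9×11 = 99.

$99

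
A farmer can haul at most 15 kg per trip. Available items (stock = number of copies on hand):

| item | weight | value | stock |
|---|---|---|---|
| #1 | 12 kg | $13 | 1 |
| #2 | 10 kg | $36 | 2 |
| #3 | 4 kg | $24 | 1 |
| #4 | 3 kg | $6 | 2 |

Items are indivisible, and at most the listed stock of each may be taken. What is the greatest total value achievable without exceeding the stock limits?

Top feasible selections:
- 1×#2 + 1×#3: weight 14, value 60
- 1×#2 + 1×#4: weight 13, value 42
- 1×#3 + 2×#4: weight 10, value 36
Best: $60.

$60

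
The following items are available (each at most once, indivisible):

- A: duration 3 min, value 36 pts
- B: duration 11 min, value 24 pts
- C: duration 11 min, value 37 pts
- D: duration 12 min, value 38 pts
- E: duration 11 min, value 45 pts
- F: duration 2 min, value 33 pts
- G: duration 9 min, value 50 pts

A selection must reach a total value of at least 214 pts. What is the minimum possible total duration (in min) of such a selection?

47

Subsets with value ≥ 214, sorted by total duration:
- A+B+C+E+F+G: duration 47, value 225
- A+C+D+E+F+G: duration 48, value 239
- A+B+D+E+F+G: duration 48, value 226
Minimum duration: 47 min.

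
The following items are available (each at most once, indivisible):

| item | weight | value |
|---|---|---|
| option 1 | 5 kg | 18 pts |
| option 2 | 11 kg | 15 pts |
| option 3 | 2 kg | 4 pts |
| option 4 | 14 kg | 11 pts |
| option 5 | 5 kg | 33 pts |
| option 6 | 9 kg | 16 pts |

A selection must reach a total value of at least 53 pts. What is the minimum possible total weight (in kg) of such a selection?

12

Subsets with value ≥ 53, sorted by total weight:
- option 1+option 3+option 5: weight 12, value 55
- option 3+option 5+option 6: weight 16, value 53
Minimum weight: 12 kg.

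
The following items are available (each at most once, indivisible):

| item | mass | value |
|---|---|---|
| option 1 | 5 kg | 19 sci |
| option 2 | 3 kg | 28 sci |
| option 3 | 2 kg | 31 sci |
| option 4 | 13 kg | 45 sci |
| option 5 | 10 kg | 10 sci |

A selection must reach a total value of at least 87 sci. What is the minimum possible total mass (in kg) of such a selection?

18

Subsets with value ≥ 87, sorted by total mass:
- option 2+option 3+option 4: mass 18, value 104
- option 1+option 3+option 4: mass 20, value 95
- option 1+option 2+option 3+option 5: mass 20, value 88
Minimum mass: 18 kg.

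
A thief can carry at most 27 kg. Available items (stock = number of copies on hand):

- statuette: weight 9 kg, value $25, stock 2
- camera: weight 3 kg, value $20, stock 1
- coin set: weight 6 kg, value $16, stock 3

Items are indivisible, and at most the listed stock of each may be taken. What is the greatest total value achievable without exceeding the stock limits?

$86

Best selections within weight 27 and stock limits:
- 2×statuette + 1×camera + 1×coin set: weight 27, value 86
- 1×statuette + 1×camera + 2×coin set: weight 24, value 77
- 1×statuette + 3×coin set: weight 27, value 73
- 2×statuette + 1×camera: weight 21, value 70
Best: $86.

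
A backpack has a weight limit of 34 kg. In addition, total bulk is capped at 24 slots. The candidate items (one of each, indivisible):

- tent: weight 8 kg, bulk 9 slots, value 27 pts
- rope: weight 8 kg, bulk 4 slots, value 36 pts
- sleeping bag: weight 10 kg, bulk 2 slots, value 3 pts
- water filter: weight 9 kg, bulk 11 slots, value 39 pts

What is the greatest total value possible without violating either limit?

102 pts

Feasible sets respecting both limits:
- tent+rope+water filter: weight 25, bulk 24, value 102
- rope+sleeping bag+water filter: weight 27, bulk 17, value 78
- rope+water filter: weight 17, bulk 15, value 75
Best: 102 pts.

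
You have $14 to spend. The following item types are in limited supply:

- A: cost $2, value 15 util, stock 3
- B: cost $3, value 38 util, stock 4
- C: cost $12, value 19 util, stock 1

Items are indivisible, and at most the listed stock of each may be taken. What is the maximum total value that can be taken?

Best selections within cost 14 and stock limits:
- 1×A + 4×B: cost 14, value 167
- 4×B: cost 12, value 152
- 2×A + 3×B: cost 13, value 144
Best: 167 util.

167 util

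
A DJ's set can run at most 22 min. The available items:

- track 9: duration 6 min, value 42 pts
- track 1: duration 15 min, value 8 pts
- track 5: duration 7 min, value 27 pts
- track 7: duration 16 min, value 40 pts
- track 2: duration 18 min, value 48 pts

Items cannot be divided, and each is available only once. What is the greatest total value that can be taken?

82 pts

Check high-value combinations within 22 min:
- track 9+track 7: duration 6+16=22, value 42+40=82
- track 9+track 5: duration 6+7=13, value 42+27=69
- track 9+track 1: duration 6+15=21, value 42+8=50
Best: 82 pts.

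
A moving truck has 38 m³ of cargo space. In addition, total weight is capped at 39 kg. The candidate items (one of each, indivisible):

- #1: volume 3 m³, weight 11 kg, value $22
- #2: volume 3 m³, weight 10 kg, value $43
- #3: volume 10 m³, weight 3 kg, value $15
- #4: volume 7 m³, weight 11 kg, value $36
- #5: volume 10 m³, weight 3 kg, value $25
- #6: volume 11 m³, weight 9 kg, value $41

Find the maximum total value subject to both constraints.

$146

Feasible sets respecting both limits:
- #1+#2+#3+#5+#6: volume 37, weight 36, value 146
- #2+#4+#5+#6: volume 31, weight 33, value 145
- #1+#2+#3+#4+#5: volume 33, weight 38, value 141
Best: $146.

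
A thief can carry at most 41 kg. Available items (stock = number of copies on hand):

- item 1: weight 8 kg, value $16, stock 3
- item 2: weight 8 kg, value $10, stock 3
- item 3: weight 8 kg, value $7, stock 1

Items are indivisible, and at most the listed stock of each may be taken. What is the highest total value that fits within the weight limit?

Best selections within weight 41 and stock limits:
- 3×item 1 + 2×item 2: weight 40, value 68
- 3×item 1 + 1×item 2 + 1×item 3: weight 40, value 65
Best: $68.

$68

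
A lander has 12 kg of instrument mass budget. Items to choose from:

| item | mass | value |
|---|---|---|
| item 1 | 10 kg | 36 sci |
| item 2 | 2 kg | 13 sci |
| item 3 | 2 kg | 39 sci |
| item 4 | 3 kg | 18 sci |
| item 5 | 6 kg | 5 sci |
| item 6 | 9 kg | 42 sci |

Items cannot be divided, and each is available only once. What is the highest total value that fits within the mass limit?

81 sci

This is a 0/1 knapsack; check combinations near the capacity.
- item 3+item 6: mass 2+9=11, value 39+42=81
- item 1+item 3: mass 10+2=12, value 36+39=75
- item 2+item 3+item 4: mass 2+2+3=7, value 13+39+18=70
- item 3+item 4+item 5: mass 2+3+6=11, value 39+18+5=62
Best: 81 sci.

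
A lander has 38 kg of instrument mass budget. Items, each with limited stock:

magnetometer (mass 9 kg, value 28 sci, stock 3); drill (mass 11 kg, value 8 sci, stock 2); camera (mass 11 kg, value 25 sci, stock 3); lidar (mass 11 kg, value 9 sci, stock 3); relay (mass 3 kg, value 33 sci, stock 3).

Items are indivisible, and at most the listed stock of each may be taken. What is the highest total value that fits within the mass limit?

Best selections within mass 38 and stock limits:
- 3×magnetometer + 3×relay: mass 36, value 183
- 2×magnetometer + 1×camera + 3×relay: mass 38, value 180
- 2×magnetometer + 1×lidar + 3×relay: mass 38, value 164
Best: 183 sci.

183 sci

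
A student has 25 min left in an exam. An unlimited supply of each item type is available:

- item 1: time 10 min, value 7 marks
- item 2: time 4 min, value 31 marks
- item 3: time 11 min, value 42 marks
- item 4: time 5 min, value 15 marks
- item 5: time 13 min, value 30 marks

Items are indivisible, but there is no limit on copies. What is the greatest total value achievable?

186 marks

Best value-per-unit is item 2 at 31/4, and filling with it alone uses time 6×4=24. No mix of the others beats 6×31 = 186.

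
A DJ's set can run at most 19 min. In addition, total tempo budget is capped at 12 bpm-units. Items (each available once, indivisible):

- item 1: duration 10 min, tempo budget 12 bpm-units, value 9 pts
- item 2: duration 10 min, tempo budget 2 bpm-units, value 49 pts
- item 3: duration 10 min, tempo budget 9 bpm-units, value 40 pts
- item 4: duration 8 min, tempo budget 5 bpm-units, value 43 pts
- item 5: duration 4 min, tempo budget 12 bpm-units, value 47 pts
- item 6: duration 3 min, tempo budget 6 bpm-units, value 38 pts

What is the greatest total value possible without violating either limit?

92 pts

Feasible sets respecting both limits:
- item 2+item 4: duration 18, tempo budget 7, value 92
- item 2+item 6: duration 13, tempo budget 8, value 87
- item 4+item 6: duration 11, tempo budget 11, value 81
- item 2: duration 10, tempo budget 2, value 49
Best: 92 pts.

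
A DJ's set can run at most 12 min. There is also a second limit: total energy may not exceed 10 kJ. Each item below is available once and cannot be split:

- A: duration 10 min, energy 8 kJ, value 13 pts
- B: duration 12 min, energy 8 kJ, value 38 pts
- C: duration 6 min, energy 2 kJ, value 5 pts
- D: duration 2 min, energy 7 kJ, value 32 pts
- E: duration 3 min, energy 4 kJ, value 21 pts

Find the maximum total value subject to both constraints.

Feasible sets respecting both limits:
- B: duration 12, energy 8, value 38
- C+D: duration 8, energy 9, value 37
- D: duration 2, energy 7, value 32
Best: 38 pts.

38 pts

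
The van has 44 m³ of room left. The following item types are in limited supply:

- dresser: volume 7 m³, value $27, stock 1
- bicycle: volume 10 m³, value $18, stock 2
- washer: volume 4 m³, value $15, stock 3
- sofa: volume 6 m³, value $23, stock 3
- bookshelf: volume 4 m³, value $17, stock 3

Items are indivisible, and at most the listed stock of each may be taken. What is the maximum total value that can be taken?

$169

Best selections within volume 44 and stock limits:
- 1×dresser + 3×washer + 2×sofa + 3×bookshelf: volume 43, value 169
- 3×washer + 3×sofa + 3×bookshelf: volume 42, value 165
Best: $169.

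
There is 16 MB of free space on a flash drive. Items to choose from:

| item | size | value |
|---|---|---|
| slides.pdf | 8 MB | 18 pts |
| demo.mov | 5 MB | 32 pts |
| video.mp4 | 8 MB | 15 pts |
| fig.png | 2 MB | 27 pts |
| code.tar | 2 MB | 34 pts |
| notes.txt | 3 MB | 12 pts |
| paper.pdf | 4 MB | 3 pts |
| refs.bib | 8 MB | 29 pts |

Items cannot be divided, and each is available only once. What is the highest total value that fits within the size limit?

108 pts

This is a 0/1 knapsack; check combinations near the capacity.
- demo.mov+fig.png+code.tar+notes.txt+paper.pdf: size 5+2+2+3+4=16, value 32+27+34+12+3=108
- demo.mov+fig.png+code.tar+notes.txt: size 5+2+2+3=12, value 32+27+34+12=105
- fig.png+code.tar+notes.txt+refs.bib: size 2+2+3+8=15, value 27+34+12+29=102
- demo.mov+fig.png+code.tar+paper.pdf: size 5+2+2+4=13, value 32+27+34+3=96
Best: 108 pts.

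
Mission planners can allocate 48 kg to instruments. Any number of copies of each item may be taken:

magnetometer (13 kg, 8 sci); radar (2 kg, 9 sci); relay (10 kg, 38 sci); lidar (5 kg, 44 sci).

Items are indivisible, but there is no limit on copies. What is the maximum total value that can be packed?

Best value-per-unit is lidar at 44/5; filling with it alone gives 9×44 = 396.
Optimal mix: 1×radar + 9×lidar → mass 47, value 405.

405 sci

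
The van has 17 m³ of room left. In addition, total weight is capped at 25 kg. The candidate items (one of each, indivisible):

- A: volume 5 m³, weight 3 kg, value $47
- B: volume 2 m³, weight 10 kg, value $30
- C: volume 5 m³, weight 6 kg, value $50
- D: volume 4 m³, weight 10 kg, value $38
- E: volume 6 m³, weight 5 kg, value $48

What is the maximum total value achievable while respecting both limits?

Feasible sets respecting both limits:
- A+C+E: volume 16, weight 14, value 145
- C+D+E: volume 15, weight 21, value 136
- A+C+D: volume 14, weight 19, value 135
- A+D+E: volume 15, weight 18, value 133
Best: $145.

$145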